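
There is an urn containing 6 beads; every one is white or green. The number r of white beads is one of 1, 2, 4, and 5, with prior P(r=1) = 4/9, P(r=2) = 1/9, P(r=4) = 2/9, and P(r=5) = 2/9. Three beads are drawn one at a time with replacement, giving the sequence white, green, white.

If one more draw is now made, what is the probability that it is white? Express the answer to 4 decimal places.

0.6200

Compute the likelihood of the observed sequence for each case: P(data | r = 1) = (1/6)(5/6)(1/6) = 5/216; P(data | r = 2) = (2/6)(4/6)(2/6) = 2/27; P(data | r = 4) = (4/6)(2/6)(4/6) = 4/27; P(data | r = 5) = (5/6)(1/6)(5/6) = 25/216.
The prior-weighted likelihoods are 4/9 · 5/216 = 5/486, 1/9 · 2/27 = 2/243, 2/9 · 4/27 = 8/243, 2/9 · 25/216 = 25/972; summing to 25/324.
The posterior is then P(r = 1 | data) = 2/15, P(r = 2 | data) = 8/75, P(r = 4 | data) = 32/75, P(r = 5 | data) = 1/3.
So P(white next | data) = Σ P(white next | H) P(H | data) = (1/6)(2/15) + (1/3)(8/75) + (2/3)(32/75) + (5/6)(1/3) = 31/50.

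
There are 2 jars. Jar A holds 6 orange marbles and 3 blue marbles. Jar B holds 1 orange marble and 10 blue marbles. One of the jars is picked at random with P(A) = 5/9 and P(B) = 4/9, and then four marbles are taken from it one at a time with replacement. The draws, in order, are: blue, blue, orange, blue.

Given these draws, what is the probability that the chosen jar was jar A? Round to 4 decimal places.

0.3112

For each hypothesis, P(data | H) works out to: P(data | jar A) = (3/9)(3/9)(6/9)(3/9) = 0.024691; P(data | jar B) = (10/11)(10/11)(1/11)(10/11) = 0.068301.
Multiplying each by its prior: 5/9 · 0.024691 = 0.013717, 4/9 · 0.068301 = 0.030356; summing to 0.044074.
So P(jar A | data) = (0.013717) / (0.044074) = 0.31124.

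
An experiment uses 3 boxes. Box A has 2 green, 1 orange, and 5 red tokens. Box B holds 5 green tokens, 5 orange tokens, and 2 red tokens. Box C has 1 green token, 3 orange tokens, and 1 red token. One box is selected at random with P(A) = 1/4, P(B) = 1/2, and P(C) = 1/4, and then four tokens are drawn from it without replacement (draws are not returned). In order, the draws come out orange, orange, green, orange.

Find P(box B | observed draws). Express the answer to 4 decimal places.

The likelihood of the observed sequence under each hypothesis: P(data | box A) = (1/8)(0/7) = 0; P(data | box B) = (5/12)(4/11)(5/10)(3/9) = 0.025253; P(data | box C) = (3/5)(2/4)(1/3)(1/2) = 0.05.
Weighting by the prior gives 1/4 · 0 = 0, 1/2 · 0.025253 = 0.012626, 1/4 · 0.05 = 0.0125; with total 0.025126.
Hence P(box B | data) = (0.012626) / (0.025126) = 0.50251.

0.5025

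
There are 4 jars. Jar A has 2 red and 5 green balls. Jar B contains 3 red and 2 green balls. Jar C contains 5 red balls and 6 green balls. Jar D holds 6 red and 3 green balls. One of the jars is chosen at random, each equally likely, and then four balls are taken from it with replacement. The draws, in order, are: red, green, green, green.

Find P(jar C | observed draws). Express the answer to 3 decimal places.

Under each hypothesis, the probability of the observed sequence is: P(data | jar A) = (2/7)(5/7)(5/7)(5/7) = 0.10412; P(data | jar B) = (3/5)(2/5)(2/5)(2/5) = 0.0384; P(data | jar C) = (5/11)(6/11)(6/11)(6/11) = 0.073765; P(data | jar D) = (6/9)(3/9)(3/9)(3/9) = 0.024691.
Multiplying each by its prior: 1/4 · 0.10412 = 0.026031, 1/4 · 0.0384 = 0.0096, 1/4 · 0.073765 = 0.018441, 1/4 · 0.024691 = 0.0061728; these sum to 0.060245.
Therefore the posterior P(jar C | data) = (0.018441) / (0.060245) = 0.30611.

0.306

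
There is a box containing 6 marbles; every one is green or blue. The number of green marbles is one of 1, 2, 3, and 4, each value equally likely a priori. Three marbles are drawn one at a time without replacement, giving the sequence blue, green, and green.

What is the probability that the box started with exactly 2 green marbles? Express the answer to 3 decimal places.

0.160

Compute the likelihood of the observed sequence for each case: P(data | r = 1) = (5/6)(1/5)(0/4) = 0; P(data | r = 2) = (4/6)(2/5)(1/4) = 1/15; P(data | r = 3) = (3/6)(3/5)(2/4) = 3/20; P(data | r = 4) = (2/6)(4/5)(3/4) = 1/5.
The prior-weighted likelihoods are 1/4 · 0 = 0, 1/4 · 1/15 = 1/60, 1/4 · 3/20 = 3/80, 1/4 · 1/5 = 1/20; these sum to 5/48.
Therefore the posterior P(r = 2 | data) = (1/60) / (5/48) = 4/25.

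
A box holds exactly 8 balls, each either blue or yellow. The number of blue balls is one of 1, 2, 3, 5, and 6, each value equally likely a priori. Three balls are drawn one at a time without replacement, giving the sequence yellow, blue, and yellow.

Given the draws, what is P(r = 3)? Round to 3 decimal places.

Compute the likelihood of the observed sequence for each case: P(data | r = 1) = (7/8)(1/7)(6/6) = 1/8; P(data | r = 2) = (6/8)(2/7)(5/6) = 5/28; P(data | r = 3) = (5/8)(3/7)(4/6) = 5/28; P(data | r = 5) = (3/8)(5/7)(2/6) = 5/56; P(data | r = 6) = (2/8)(6/7)(1/6) = 1/28.
The prior-weighted likelihoods are 1/5 · 1/8 = 1/40, 1/5 · 5/28 = 1/28, 1/5 · 5/28 = 1/28, 1/5 · 5/56 = 1/56, 1/5 · 1/28 = 1/140; summing to 17/140.
Therefore the posterior P(r = 3 | data) = (1/28) / (17/140) = 5/17.

0.294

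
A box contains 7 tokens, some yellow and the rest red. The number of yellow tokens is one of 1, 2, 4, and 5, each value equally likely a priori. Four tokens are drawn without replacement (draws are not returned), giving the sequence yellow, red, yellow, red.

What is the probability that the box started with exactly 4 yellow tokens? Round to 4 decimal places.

0.4737

For each hypothesis, P(data | H) works out to: P(data | r = 1) = (1/7)(6/6)(0/5) = 0; P(data | r = 2) = (2/7)(5/6)(1/5)(4/4) = 1/21; P(data | r = 4) = (4/7)(3/6)(3/5)(2/4) = 3/35; P(data | r = 5) = (5/7)(2/6)(4/5)(1/4) = 1/21.
Multiplying each by its prior: 1/4 · 0 = 0, 1/4 · 1/21 = 1/84, 1/4 · 3/35 = 3/140, 1/4 · 1/21 = 1/84; these sum to 19/420.
So P(r = 4 | data) = (3/140) / (19/420) = 9/19.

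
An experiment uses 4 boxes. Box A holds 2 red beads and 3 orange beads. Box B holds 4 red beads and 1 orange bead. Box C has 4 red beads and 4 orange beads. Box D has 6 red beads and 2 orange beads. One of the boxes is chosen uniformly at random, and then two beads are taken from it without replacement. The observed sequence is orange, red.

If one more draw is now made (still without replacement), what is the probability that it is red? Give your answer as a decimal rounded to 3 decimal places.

The likelihood of the observed sequence under each hypothesis: P(data | box A) = (3/5)(2/4) = 3/10; P(data | box B) = (1/5)(4/4) = 1/5; P(data | box C) = (4/8)(4/7) = 2/7; P(data | box D) = (2/8)(6/7) = 3/14.
The prior-weighted likelihoods are 1/4 · 3/10 = 3/40, 1/4 · 1/5 = 1/20, 1/4 · 2/7 = 1/14, 1/4 · 3/14 = 3/56; with total 1/4.
The posterior is then P(box A | data) = 3/10, P(box B | data) = 1/5, P(box C | data) = 2/7, P(box D | data) = 3/14.
So P(red next | data) = Σ P(red next | H) P(H | data) = (1/3)(3/10) + (1)(1/5) + (1/2)(2/7) + (5/6)(3/14) = 87/140.

0.621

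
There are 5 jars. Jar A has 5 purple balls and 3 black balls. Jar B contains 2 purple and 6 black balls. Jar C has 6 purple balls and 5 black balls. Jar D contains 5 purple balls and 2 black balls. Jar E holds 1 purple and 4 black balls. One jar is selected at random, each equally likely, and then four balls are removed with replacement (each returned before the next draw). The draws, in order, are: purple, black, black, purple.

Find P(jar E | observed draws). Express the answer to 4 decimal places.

The likelihood of the observed sequence under each hypothesis: P(data | jar A) = (5/8)(3/8)(3/8)(5/8) = 0.054932; P(data | jar B) = (2/8)(6/8)(6/8)(2/8) = 0.035156; P(data | jar C) = (6/11)(5/11)(5/11)(6/11) = 0.061471; P(data | jar D) = (5/7)(2/7)(2/7)(5/7) = 0.041649; P(data | jar E) = (1/5)(4/5)(4/5)(1/5) = 0.0256.
Weighting by the prior gives 1/5 · 0.054932 = 0.010986, 1/5 · 0.035156 = 0.0070313, 1/5 · 0.061471 = 0.012294, 1/5 · 0.041649 = 0.0083299, 1/5 · 0.0256 = 0.00512; with total 0.043762.
Hence P(jar E | data) = (0.00512) / (0.043762) = 0.117.

0.1170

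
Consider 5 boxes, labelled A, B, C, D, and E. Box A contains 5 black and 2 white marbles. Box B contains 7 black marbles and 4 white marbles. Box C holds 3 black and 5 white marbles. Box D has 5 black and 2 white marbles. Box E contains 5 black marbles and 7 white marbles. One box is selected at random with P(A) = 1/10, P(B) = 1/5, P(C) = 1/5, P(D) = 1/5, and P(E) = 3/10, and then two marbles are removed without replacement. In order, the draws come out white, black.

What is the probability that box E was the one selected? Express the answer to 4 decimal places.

0.3114

Under each hypothesis, the probability of the observed sequence is: P(data | box A) = (2/7)(5/6) = 0.2381; P(data | box B) = (4/11)(7/10) = 0.25455; P(data | box C) = (5/8)(3/7) = 0.26786; P(data | box D) = (2/7)(5/6) = 0.2381; P(data | box E) = (7/12)(5/11) = 0.26515.
Weighting by the prior gives 1/10 · 0.2381 = 0.02381, 1/5 · 0.25455 = 0.050909, 1/5 · 0.26786 = 0.053571, 1/5 · 0.2381 = 0.047619, 3/10 · 0.26515 = 0.079545; with total 0.25545.
So P(box E | data) = (0.079545) / (0.25545) = 0.31139.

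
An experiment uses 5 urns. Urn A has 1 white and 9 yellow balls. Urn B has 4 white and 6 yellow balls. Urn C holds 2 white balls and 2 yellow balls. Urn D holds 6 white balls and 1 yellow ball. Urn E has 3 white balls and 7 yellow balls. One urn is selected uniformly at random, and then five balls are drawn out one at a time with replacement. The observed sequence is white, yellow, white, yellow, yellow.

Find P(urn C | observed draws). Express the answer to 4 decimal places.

The likelihood of the observed sequence under each hypothesis: P(data | urn A) = (1/10)(9/10)(1/10)(9/10)(9/10) = 0.00729; P(data | urn B) = (4/10)(6/10)(4/10)(6/10)(6/10) = 0.03456; P(data | urn C) = (2/4)(2/4)(2/4)(2/4)(2/4) = 0.03125; P(data | urn D) = (6/7)(1/7)(6/7)(1/7)(1/7) = 0.002142; P(data | urn E) = (3/10)(7/10)(3/10)(7/10)(7/10) = 0.03087.
Weighting by the prior gives 1/5 · 0.00729 = 0.001458, 1/5 · 0.03456 = 0.006912, 1/5 · 0.03125 = 0.00625, 1/5 · 0.002142 = 0.00042839, 1/5 · 0.03087 = 0.006174; with total 0.021222.
So P(urn C | data) = (0.00625) / (0.021222) = 0.2945.

0.2945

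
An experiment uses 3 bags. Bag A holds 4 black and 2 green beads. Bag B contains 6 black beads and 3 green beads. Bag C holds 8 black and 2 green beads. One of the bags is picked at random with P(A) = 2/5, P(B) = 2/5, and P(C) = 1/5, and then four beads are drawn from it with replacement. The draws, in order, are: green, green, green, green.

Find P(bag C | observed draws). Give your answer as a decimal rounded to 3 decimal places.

Compute the likelihood of the observed sequence for each case: P(data | bag A) = (2/6)(2/6)(2/6)(2/6) = 0.012346; P(data | bag B) = (3/9)(3/9)(3/9)(3/9) = 0.012346; P(data | bag C) = (2/10)(2/10)(2/10)(2/10) = 0.0016.
The prior-weighted likelihoods are 2/5 · 0.012346 = 0.0049383, 2/5 · 0.012346 = 0.0049383, 1/5 · 0.0016 = 0.00032; summing to 0.010197.
Therefore the posterior P(bag C | data) = (0.00032) / (0.010197) = 0.031383.

0.031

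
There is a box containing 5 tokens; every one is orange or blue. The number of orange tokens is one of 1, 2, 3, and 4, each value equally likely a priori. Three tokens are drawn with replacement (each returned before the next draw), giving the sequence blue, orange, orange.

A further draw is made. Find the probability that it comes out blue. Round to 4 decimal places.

0.4160

Compute the likelihood of the observed sequence for each case: P(data | r = 1) = (4/5)(1/5)(1/5) = 4/125; P(data | r = 2) = (3/5)(2/5)(2/5) = 12/125; P(data | r = 3) = (2/5)(3/5)(3/5) = 18/125; P(data | r = 4) = (1/5)(4/5)(4/5) = 16/125.
Weighting by the prior gives 1/4 · 4/125 = 1/125, 1/4 · 12/125 = 3/125, 1/4 · 18/125 = 9/250, 1/4 · 16/125 = 4/125; summing to 1/10.
Normalising, the posterior is P(r = 1 | data) = 2/25, P(r = 2 | data) = 6/25, P(r = 3 | data) = 9/25, P(r = 4 | data) = 8/25.
Averaging over the posterior, P(blue next | data) = (4/5)(2/25) + (3/5)(6/25) + (2/5)(9/25) + (1/5)(8/25) = 52/125.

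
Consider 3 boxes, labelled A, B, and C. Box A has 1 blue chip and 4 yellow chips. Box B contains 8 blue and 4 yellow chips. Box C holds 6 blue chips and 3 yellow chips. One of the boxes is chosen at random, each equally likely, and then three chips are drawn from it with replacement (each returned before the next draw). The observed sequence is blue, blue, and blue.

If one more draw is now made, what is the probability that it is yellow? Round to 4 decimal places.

0.3395

Compute the likelihood of the observed sequence for each case: P(data | box A) = (1/5)(1/5)(1/5) = 0.008; P(data | box B) = (8/12)(8/12)(8/12) = 0.2963; P(data | box C) = (6/9)(6/9)(6/9) = 0.2963.
Multiplying each by its prior: 1/3 · 0.008 = 0.0026667, 1/3 · 0.2963 = 0.098765, 1/3 · 0.2963 = 0.098765; summing to 0.2002.
Dividing through by the total gives posterior P(box A | data) = 0.01332, P(box B | data) = 0.49334, P(box C | data) = 0.49334.
The predictive probability is P(yellow next | data) = (4/5)(0.01332) + (1/3)(0.49334) + (1/3)(0.49334) = 0.33955.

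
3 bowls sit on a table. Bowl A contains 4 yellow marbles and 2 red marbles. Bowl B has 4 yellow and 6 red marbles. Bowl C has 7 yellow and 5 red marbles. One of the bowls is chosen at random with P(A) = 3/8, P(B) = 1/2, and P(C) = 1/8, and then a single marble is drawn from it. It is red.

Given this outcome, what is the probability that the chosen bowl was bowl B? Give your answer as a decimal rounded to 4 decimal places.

The likelihood of this draw under each hypothesis: P(data | bowl A) = (2/6) = 1/3; P(data | bowl B) = (6/10) = 3/5; P(data | bowl C) = (5/12) = 5/12.
Weighting by the prior gives 3/8 · 1/3 = 1/8, 1/2 · 3/5 = 3/10, 1/8 · 5/12 = 5/96; these sum to 229/480.
Therefore the posterior P(bowl B | data) = (3/10) / (229/480) = 144/229.

0.6288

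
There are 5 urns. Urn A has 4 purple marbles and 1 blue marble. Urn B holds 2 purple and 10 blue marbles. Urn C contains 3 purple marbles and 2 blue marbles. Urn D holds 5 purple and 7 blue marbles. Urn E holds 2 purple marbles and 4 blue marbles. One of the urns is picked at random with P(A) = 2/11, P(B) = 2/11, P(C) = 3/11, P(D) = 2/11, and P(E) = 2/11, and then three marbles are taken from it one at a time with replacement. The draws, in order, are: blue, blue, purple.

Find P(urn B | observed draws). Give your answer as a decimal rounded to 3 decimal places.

0.199

Compute the likelihood of the observed sequence for each case: P(data | urn A) = (1/5)(1/5)(4/5) = 0.032; P(data | urn B) = (10/12)(10/12)(2/12) = 0.11574; P(data | urn C) = (2/5)(2/5)(3/5) = 0.096; P(data | urn D) = (7/12)(7/12)(5/12) = 0.14178; P(data | urn E) = (4/6)(4/6)(2/6) = 0.14815.
Multiplying each by its prior: 2/11 · 0.032 = 0.0058182, 2/11 · 0.11574 = 0.021044, 3/11 · 0.096 = 0.026182, 2/11 · 0.14178 = 0.025779, 2/11 · 0.14815 = 0.026936; these sum to 0.10576.
Hence P(urn B | data) = (0.021044) / (0.10576) = 0.19898.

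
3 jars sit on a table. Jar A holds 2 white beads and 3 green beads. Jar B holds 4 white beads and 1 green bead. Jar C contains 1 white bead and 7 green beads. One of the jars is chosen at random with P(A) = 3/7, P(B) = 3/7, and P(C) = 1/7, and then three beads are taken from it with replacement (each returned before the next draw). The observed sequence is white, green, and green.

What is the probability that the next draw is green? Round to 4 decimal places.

0.5806

For each hypothesis, P(data | H) works out to: P(data | jar A) = (2/5)(3/5)(3/5) = 0.144; P(data | jar B) = (4/5)(1/5)(1/5) = 0.032; P(data | jar C) = (1/8)(7/8)(7/8) = 0.095703.
Multiplying each by its prior: 3/7 · 0.144 = 0.061714, 3/7 · 0.032 = 0.013714, 1/7 · 0.095703 = 0.013672; summing to 0.0891.
The posterior is then P(jar A | data) = 0.69264, P(jar B | data) = 0.15392, P(jar C | data) = 0.15344.
So P(green next | data) = Σ P(green next | H) P(H | data) = (3/5)(0.69264) + (1/5)(0.15392) + (7/8)(0.15344) = 0.58063.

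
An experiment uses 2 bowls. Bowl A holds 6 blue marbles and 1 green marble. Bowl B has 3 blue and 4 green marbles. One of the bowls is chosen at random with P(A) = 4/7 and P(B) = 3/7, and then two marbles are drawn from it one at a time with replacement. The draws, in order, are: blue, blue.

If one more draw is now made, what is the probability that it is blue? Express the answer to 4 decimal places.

Compute the likelihood of the observed sequence for each case: P(data | bowl A) = (6/7)(6/7) = 36/49; P(data | bowl B) = (3/7)(3/7) = 9/49.
Weighting by the prior gives 4/7 · 36/49 = 144/343, 3/7 · 9/49 = 27/343; these sum to 171/343.
The posterior is then P(bowl A | data) = 16/19, P(bowl B | data) = 3/19.
So P(blue next | data) = Σ P(blue next | H) P(H | data) = (6/7)(16/19) + (3/7)(3/19) = 15/19.

0.7895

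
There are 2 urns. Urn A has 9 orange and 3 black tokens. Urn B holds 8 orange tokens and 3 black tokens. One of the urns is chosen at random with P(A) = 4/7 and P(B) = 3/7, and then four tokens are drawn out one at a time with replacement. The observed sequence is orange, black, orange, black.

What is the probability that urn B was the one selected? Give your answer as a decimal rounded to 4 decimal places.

For each hypothesis, P(data | H) works out to: P(data | urn A) = (9/12)(3/12)(9/12)(3/12) = 0.035156; P(data | urn B) = (8/11)(3/11)(8/11)(3/11) = 0.039342.
The prior-weighted likelihoods are 4/7 · 0.035156 = 0.020089, 3/7 · 0.039342 = 0.016861; summing to 0.03695.
By Bayes' rule, P(urn B | data) = (0.016861) / (0.03695) = 0.45631.

0.4563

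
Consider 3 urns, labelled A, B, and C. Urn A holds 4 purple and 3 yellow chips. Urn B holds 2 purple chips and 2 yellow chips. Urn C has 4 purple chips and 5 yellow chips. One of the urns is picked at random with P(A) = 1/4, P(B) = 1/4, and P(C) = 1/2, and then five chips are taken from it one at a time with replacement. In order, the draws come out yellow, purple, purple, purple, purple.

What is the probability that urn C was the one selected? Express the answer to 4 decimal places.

The likelihood of the observed sequence under each hypothesis: P(data | urn A) = (3/7)(4/7)(4/7)(4/7)(4/7) = 0.045695; P(data | urn B) = (2/4)(2/4)(2/4)(2/4)(2/4) = 0.03125; P(data | urn C) = (5/9)(4/9)(4/9)(4/9)(4/9) = 0.021677.
Weighting by the prior gives 1/4 · 0.045695 = 0.011424, 1/4 · 0.03125 = 0.0078125, 1/2 · 0.021677 = 0.010838; with total 0.030075.
So P(urn C | data) = (0.010838) / (0.030075) = 0.36038.

0.3604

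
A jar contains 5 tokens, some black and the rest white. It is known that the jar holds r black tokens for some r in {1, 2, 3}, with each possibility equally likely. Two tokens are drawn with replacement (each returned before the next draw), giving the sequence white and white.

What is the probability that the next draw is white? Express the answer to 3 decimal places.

0.683

Compute the likelihood of the observed sequence for each case: P(data | r = 1) = (4/5)(4/5) = 16/25; P(data | r = 2) = (3/5)(3/5) = 9/25; P(data | r = 3) = (2/5)(2/5) = 4/25.
The prior-weighted likelihoods are 1/3 · 16/25 = 16/75, 1/3 · 9/25 = 3/25, 1/3 · 4/25 = 4/75; these sum to 29/75.
Normalising, the posterior is P(r = 1 | data) = 16/29, P(r = 2 | data) = 9/29, P(r = 3 | data) = 4/29.
So P(white next | data) = Σ P(white next | H) P(H | data) = (4/5)(16/29) + (3/5)(9/29) + (2/5)(4/29) = 99/145.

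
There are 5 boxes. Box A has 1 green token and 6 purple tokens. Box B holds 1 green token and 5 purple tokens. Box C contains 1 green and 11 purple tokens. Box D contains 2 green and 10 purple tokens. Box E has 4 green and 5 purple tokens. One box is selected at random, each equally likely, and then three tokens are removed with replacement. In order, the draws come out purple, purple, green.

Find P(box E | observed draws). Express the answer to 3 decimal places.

0.252

Under each hypothesis, the probability of the observed sequence is: P(data | box A) = (6/7)(6/7)(1/7) = 0.10496; P(data | box B) = (5/6)(5/6)(1/6) = 0.11574; P(data | box C) = (11/12)(11/12)(1/12) = 0.070023; P(data | box D) = (10/12)(10/12)(2/12) = 0.11574; P(data | box E) = (5/9)(5/9)(4/9) = 0.13717.
Multiplying each by its prior: 1/5 · 0.10496 = 0.020991, 1/5 · 0.11574 = 0.023148, 1/5 · 0.070023 = 0.014005, 1/5 · 0.11574 = 0.023148, 1/5 · 0.13717 = 0.027435; with total 0.10873.
Hence P(box E | data) = (0.027435) / (0.10873) = 0.25233.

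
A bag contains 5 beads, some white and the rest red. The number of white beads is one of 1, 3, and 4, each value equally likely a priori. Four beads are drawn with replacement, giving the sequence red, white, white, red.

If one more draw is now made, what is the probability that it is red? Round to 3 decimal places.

Under each hypothesis, the probability of the observed sequence is: P(data | r = 1) = (4/5)(1/5)(1/5)(4/5) = 0.0256; P(data | r = 3) = (2/5)(3/5)(3/5)(2/5) = 0.0576; P(data | r = 4) = (1/5)(4/5)(4/5)(1/5) = 0.0256.
Multiplying each by its prior: 1/3 · 0.0256 = 0.0085333, 1/3 · 0.0576 = 0.0192, 1/3 · 0.0256 = 0.0085333; with total 0.036267.
Normalising, the posterior is P(r = 1 | data) = 0.23529, P(r = 3 | data) = 0.52941, P(r = 4 | data) = 0.23529.
The predictive probability is P(red next | data) = (4/5)(0.23529) + (2/5)(0.52941) + (1/5)(0.23529) = 0.44706.

0.447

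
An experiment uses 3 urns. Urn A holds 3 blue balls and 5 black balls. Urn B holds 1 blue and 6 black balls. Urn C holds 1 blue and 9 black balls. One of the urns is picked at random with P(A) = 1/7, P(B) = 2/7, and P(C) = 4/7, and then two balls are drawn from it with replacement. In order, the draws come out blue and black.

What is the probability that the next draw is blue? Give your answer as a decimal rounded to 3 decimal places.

Compute the likelihood of the observed sequence for each case: P(data | urn A) = (3/8)(5/8) = 0.23438; P(data | urn B) = (1/7)(6/7) = 0.12245; P(data | urn C) = (1/10)(9/10) = 0.09.
Multiplying each by its prior: 1/7 · 0.23438 = 0.033482, 2/7 · 0.12245 = 0.034985, 4/7 · 0.09 = 0.051429; these sum to 0.1199.
Normalising, the posterior is P(urn A | data) = 0.27926, P(urn B | data) = 0.2918, P(urn C | data) = 0.42894.
Averaging over the posterior, P(blue next | data) = (3/8)(0.27926) + (1/7)(0.2918) + (1/10)(0.42894) = 0.1893.

0.189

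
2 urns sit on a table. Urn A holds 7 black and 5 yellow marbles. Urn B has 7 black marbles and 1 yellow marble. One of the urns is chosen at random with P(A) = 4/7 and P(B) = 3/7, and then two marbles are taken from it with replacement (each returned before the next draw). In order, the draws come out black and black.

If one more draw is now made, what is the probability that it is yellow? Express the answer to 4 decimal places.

0.2335

For each hypothesis, P(data | H) works out to: P(data | urn A) = (7/12)(7/12) = 49/144; P(data | urn B) = (7/8)(7/8) = 49/64.
The prior-weighted likelihoods are 4/7 · 49/144 = 7/36, 3/7 · 49/64 = 21/64; summing to 301/576.
Normalising, the posterior is P(urn A | data) = 0.37209, P(urn B | data) = 0.62791.
So P(yellow next | data) = Σ P(yellow next | H) P(H | data) = (5/12)(0.37209) + (1/8)(0.62791) = 0.23353.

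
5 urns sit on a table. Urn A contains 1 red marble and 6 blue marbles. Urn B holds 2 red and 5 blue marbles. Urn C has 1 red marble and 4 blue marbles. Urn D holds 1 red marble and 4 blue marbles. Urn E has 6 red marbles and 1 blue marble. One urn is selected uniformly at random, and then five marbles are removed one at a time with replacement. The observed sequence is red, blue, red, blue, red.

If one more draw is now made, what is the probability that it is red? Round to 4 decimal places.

0.4516

For each hypothesis, P(data | H) works out to: P(data | urn A) = (1/7)(6/7)(1/7)(6/7)(1/7) = 0.002142; P(data | urn B) = (2/7)(5/7)(2/7)(5/7)(2/7) = 0.0119; P(data | urn C) = (1/5)(4/5)(1/5)(4/5)(1/5) = 0.00512; P(data | urn D) = (1/5)(4/5)(1/5)(4/5)(1/5) = 0.00512; P(data | urn E) = (6/7)(1/7)(6/7)(1/7)(6/7) = 0.012852.
The prior-weighted likelihoods are 1/5 · 0.002142 = 0.00042839, 1/5 · 0.0119 = 0.00238, 1/5 · 0.00512 = 0.001024, 1/5 · 0.00512 = 0.001024, 1/5 · 0.012852 = 0.0025704; summing to 0.0074267.
Normalising, the posterior is P(urn A | data) = 0.057683, P(urn B | data) = 0.32046, P(urn C | data) = 0.13788, P(urn D | data) = 0.13788, P(urn E | data) = 0.3461.
So P(red next | data) = Σ P(red next | H) P(H | data) = (1/7)(0.057683) + (2/7)(0.32046) + (1/5)(0.13788) + (1/5)(0.13788) + (6/7)(0.3461) = 0.45161.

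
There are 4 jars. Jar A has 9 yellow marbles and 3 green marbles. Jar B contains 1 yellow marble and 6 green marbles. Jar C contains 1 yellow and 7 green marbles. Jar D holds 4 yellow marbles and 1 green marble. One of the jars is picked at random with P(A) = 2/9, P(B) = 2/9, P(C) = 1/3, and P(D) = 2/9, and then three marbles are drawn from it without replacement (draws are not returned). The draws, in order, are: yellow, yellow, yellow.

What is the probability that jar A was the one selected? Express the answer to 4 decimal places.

0.4884

The likelihood of the observed sequence under each hypothesis: P(data | jar A) = (9/12)(8/11)(7/10) = 21/55; P(data | jar B) = (1/7)(0/6) = 0; P(data | jar C) = (1/8)(0/7) = 0; P(data | jar D) = (4/5)(3/4)(2/3) = 2/5.
The prior-weighted likelihoods are 2/9 · 21/55 = 14/165, 2/9 · 0 = 0, 1/3 · 0 = 0, 2/9 · 2/5 = 4/45; these sum to 86/495.
By Bayes' rule, P(jar A | data) = (14/165) / (86/495) = 21/43.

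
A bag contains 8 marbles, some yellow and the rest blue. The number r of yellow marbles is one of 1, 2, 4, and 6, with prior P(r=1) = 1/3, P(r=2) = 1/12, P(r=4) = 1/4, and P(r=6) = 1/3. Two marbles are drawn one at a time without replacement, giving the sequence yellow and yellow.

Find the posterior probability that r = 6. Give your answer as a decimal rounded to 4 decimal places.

0.7595

The likelihood of the observed sequence under each hypothesis: P(data | r = 1) = (1/8)(0/7) = 0; P(data | r = 2) = (2/8)(1/7) = 1/28; P(data | r = 4) = (4/8)(3/7) = 3/14; P(data | r = 6) = (6/8)(5/7) = 15/28.
Weighting by the prior gives 1/3 · 0 = 0, 1/12 · 1/28 = 1/336, 1/4 · 3/14 = 3/56, 1/3 · 15/28 = 5/28; these sum to 79/336.
Hence P(r = 6 | data) = (5/28) / (79/336) = 60/79.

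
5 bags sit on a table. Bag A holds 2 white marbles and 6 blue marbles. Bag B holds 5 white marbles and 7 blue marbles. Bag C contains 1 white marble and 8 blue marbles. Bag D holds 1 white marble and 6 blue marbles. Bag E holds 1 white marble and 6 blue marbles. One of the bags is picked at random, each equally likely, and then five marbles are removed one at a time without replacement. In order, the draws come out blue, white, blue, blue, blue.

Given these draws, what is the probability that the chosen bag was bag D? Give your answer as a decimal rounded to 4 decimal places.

Under each hypothesis, the probability of the observed sequence is: P(data | bag A) = (6/8)(2/7)(5/6)(4/5)(3/4) = 0.10714; P(data | bag B) = (7/12)(5/11)(6/10)(5/9)(4/8) = 0.044192; P(data | bag C) = (8/9)(1/8)(7/7)(6/6)(5/5) = 0.11111; P(data | bag D) = (6/7)(1/6)(5/5)(4/4)(3/3) = 0.14286; P(data | bag E) = (6/7)(1/6)(5/5)(4/4)(3/3) = 0.14286.
The prior-weighted likelihoods are 1/5 · 0.10714 = 0.021429, 1/5 · 0.044192 = 0.0088384, 1/5 · 0.11111 = 0.022222, 1/5 · 0.14286 = 0.028571, 1/5 · 0.14286 = 0.028571; summing to 0.10963.
Therefore the posterior P(bag D | data) = (0.028571) / (0.10963) = 0.26061.

0.2606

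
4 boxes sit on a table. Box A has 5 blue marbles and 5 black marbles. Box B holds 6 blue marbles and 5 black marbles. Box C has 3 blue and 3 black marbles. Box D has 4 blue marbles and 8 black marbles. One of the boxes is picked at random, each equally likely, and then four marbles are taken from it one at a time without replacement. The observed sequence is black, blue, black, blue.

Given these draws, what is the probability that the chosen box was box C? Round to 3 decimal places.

The likelihood of the observed sequence under each hypothesis: P(data | box A) = (5/10)(5/9)(4/8)(4/7) = 5/63; P(data | box B) = (5/11)(6/10)(4/9)(5/8) = 5/66; P(data | box C) = (3/6)(3/5)(2/4)(2/3) = 1/10; P(data | box D) = (8/12)(4/11)(7/10)(3/9) = 28/495.
The prior-weighted likelihoods are 1/4 · 5/63 = 5/252, 1/4 · 5/66 = 5/264, 1/4 · 1/10 = 1/40, 1/4 · 28/495 = 7/495; with total 6/77.
Therefore the posterior P(box C | data) = (1/40) / (6/77) = 77/240.

0.321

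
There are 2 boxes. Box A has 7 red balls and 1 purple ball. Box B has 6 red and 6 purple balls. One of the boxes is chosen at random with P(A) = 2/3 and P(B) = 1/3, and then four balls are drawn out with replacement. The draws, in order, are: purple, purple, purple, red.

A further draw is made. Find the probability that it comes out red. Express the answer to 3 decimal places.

0.519

The likelihood of the observed sequence under each hypothesis: P(data | box A) = (1/8)(1/8)(1/8)(7/8) = 0.001709; P(data | box B) = (6/12)(6/12)(6/12)(6/12) = 0.0625.
Weighting by the prior gives 2/3 · 0.001709 = 0.0011393, 1/3 · 0.0625 = 0.020833; summing to 0.021973.
Normalising, the posterior is P(box A | data) = 0.051852, P(box B | data) = 0.94815.
So P(red next | data) = Σ P(red next | H) P(H | data) = (7/8)(0.051852) + (1/2)(0.94815) = 0.51944.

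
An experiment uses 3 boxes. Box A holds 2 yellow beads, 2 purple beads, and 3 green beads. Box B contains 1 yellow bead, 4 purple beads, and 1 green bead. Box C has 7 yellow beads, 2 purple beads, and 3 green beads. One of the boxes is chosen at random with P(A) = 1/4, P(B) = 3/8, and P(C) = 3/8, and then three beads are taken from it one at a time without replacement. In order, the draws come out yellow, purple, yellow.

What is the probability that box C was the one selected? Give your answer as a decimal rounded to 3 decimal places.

0.834

Compute the likelihood of the observed sequence for each case: P(data | box A) = (2/7)(2/6)(1/5) = 0.019048; P(data | box B) = (1/6)(4/5)(0/4) = 0; P(data | box C) = (7/12)(2/11)(6/10) = 0.063636.
Multiplying each by its prior: 1/4 · 0.019048 = 0.0047619, 3/8 · 0 = 0, 3/8 · 0.063636 = 0.023864; summing to 0.028626.
So P(box C | data) = (0.023864) / (0.028626) = 0.83365.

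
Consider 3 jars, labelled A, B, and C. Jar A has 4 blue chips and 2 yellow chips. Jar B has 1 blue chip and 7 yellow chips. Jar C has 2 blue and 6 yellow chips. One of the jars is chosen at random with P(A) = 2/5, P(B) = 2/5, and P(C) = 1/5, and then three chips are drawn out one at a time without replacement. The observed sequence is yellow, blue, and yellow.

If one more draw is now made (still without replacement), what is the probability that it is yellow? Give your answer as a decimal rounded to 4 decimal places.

0.6992

Compute the likelihood of the observed sequence for each case: P(data | jar A) = (2/6)(4/5)(1/4) = 1/15; P(data | jar B) = (7/8)(1/7)(6/6) = 1/8; P(data | jar C) = (6/8)(2/7)(5/6) = 5/28.
Weighting by the prior gives 2/5 · 1/15 = 2/75, 2/5 · 1/8 = 1/20, 1/5 · 5/28 = 1/28; with total 59/525.
Normalising, the posterior is P(jar A | data) = 14/59, P(jar B | data) = 105/236, P(jar C | data) = 75/236.
Averaging over the posterior, P(yellow next | data) = (0)(14/59) + (1)(105/236) + (4/5)(75/236) = 165/236.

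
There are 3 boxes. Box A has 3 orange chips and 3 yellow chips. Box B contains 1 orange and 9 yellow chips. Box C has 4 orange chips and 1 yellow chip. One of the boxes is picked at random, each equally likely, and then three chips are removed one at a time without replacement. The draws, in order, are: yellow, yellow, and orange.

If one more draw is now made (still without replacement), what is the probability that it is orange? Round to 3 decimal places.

0.400

The likelihood of the observed sequence under each hypothesis: P(data | box A) = (3/6)(2/5)(3/4) = 3/20; P(data | box B) = (9/10)(8/9)(1/8) = 1/10; P(data | box C) = (1/5)(0/4) = 0.
Multiplying each by its prior: 1/3 · 3/20 = 1/20, 1/3 · 1/10 = 1/30, 1/3 · 0 = 0; these sum to 1/12.
The posterior is then P(box A | data) = 3/5, P(box B | data) = 2/5, P(box C | data) = 0.
So P(orange next | data) = Σ P(orange next | H) P(H | data) = (2/3)(3/5) + (0)(2/5) = 2/5.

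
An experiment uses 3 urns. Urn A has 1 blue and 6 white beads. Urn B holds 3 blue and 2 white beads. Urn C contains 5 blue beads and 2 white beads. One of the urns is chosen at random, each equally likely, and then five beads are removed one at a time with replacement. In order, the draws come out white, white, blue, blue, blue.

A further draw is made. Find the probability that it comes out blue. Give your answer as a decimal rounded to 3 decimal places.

The likelihood of the observed sequence under each hypothesis: P(data | urn A) = (6/7)(6/7)(1/7)(1/7)(1/7) = 0.002142; P(data | urn B) = (2/5)(2/5)(3/5)(3/5)(3/5) = 0.03456; P(data | urn C) = (2/7)(2/7)(5/7)(5/7)(5/7) = 0.02975.
Weighting by the prior gives 1/3 · 0.002142 = 0.00071399, 1/3 · 0.03456 = 0.01152, 1/3 · 0.02975 = 0.0099165; these sum to 0.02215.
The posterior is then P(urn A | data) = 0.032234, P(urn B | data) = 0.52008, P(urn C | data) = 0.44769.
So P(blue next | data) = Σ P(blue next | H) P(H | data) = (1/7)(0.032234) + (3/5)(0.52008) + (5/7)(0.44769) = 0.63643.

0.636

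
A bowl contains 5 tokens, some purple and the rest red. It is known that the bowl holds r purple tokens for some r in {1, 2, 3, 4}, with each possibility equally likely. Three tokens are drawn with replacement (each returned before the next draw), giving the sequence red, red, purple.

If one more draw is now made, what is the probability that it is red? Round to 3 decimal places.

0.584

Under each hypothesis, the probability of the observed sequence is: P(data | r = 1) = (4/5)(4/5)(1/5) = 16/125; P(data | r = 2) = (3/5)(3/5)(2/5) = 18/125; P(data | r = 3) = (2/5)(2/5)(3/5) = 12/125; P(data | r = 4) = (1/5)(1/5)(4/5) = 4/125.
The prior-weighted likelihoods are 1/4 · 16/125 = 4/125, 1/4 · 18/125 = 9/250, 1/4 · 12/125 = 3/125, 1/4 · 4/125 = 1/125; these sum to 1/10.
Normalising, the posterior is P(r = 1 | data) = 8/25, P(r = 2 | data) = 9/25, P(r = 3 | data) = 6/25, P(r = 4 | data) = 2/25.
Averaging over the posterior, P(red next | data) = (4/5)(8/25) + (3/5)(9/25) + (2/5)(6/25) + (1/5)(2/25) = 73/125.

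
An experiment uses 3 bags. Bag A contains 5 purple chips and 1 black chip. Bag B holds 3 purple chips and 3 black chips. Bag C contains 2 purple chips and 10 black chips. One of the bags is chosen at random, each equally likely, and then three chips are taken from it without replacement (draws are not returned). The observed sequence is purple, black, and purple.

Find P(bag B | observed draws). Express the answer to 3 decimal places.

For each hypothesis, P(data | H) works out to: P(data | bag A) = (5/6)(1/5)(4/4) = 1/6; P(data | bag B) = (3/6)(3/5)(2/4) = 3/20; P(data | bag C) = (2/12)(10/11)(1/10) = 1/66.
The prior-weighted likelihoods are 1/3 · 1/6 = 1/18, 1/3 · 3/20 = 1/20, 1/3 · 1/66 = 1/198; with total 73/660.
Hence P(bag B | data) = (1/20) / (73/660) = 33/73.

0.452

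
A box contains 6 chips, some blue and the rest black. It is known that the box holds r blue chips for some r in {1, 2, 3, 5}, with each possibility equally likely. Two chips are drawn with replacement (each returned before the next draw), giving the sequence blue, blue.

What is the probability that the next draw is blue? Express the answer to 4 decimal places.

Compute the likelihood of the observed sequence for each case: P(data | r = 1) = (1/6)(1/6) = 1/36; P(data | r = 2) = (2/6)(2/6) = 1/9; P(data | r = 3) = (3/6)(3/6) = 1/4; P(data | r = 5) = (5/6)(5/6) = 25/36.
Weighting by the prior gives 1/4 · 1/36 = 1/144, 1/4 · 1/9 = 1/36, 1/4 · 1/4 = 1/16, 1/4 · 25/36 = 25/144; summing to 13/48.
Dividing through by the total gives posterior P(r = 1 | data) = 1/39, P(r = 2 | data) = 4/39, P(r = 3 | data) = 3/13, P(r = 5 | data) = 25/39.
Averaging over the posterior, P(blue next | data) = (1/6)(1/39) + (1/3)(4/39) + (1/2)(3/13) + (5/6)(25/39) = 161/234.

0.6880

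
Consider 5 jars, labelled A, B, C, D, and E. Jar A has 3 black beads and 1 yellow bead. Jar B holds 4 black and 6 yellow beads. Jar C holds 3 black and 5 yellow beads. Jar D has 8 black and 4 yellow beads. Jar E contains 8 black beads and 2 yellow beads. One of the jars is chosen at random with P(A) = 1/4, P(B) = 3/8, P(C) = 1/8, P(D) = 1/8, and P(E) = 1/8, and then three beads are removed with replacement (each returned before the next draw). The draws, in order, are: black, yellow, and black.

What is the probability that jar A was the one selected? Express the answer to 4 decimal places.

For each hypothesis, P(data | H) works out to: P(data | jar A) = (3/4)(1/4)(3/4) = 0.14062; P(data | jar B) = (4/10)(6/10)(4/10) = 0.096; P(data | jar C) = (3/8)(5/8)(3/8) = 0.087891; P(data | jar D) = (8/12)(4/12)(8/12) = 0.14815; P(data | jar E) = (8/10)(2/10)(8/10) = 0.128.
Weighting by the prior gives 1/4 · 0.14062 = 0.035156, 3/8 · 0.096 = 0.036, 1/8 · 0.087891 = 0.010986, 1/8 · 0.14815 = 0.018519, 1/8 · 0.128 = 0.016; with total 0.11666.
Hence P(jar A | data) = (0.035156) / (0.11666) = 0.30135.

0.3014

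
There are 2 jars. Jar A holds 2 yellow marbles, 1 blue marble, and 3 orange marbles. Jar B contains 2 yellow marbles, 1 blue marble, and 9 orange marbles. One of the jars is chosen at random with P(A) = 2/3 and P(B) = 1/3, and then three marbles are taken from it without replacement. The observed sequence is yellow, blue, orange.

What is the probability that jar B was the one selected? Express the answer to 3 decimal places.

0.120

Under each hypothesis, the probability of the observed sequence is: P(data | jar A) = (2/6)(1/5)(3/4) = 1/20; P(data | jar B) = (2/12)(1/11)(9/10) = 3/220.
Weighting by the prior gives 2/3 · 1/20 = 1/30, 1/3 · 3/220 = 1/220; with total 5/132.
Hence P(jar B | data) = (1/220) / (5/132) = 3/25.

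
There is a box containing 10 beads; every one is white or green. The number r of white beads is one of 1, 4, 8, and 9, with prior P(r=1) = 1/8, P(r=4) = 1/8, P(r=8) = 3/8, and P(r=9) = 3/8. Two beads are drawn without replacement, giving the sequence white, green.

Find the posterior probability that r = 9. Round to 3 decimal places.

The likelihood of the observed sequence under each hypothesis: P(data | r = 1) = (1/10)(9/9) = 1/10; P(data | r = 4) = (4/10)(6/9) = 4/15; P(data | r = 8) = (8/10)(2/9) = 8/45; P(data | r = 9) = (9/10)(1/9) = 1/10.
Multiplying each by its prior: 1/8 · 1/10 = 1/80, 1/8 · 4/15 = 1/30, 3/8 · 8/45 = 1/15, 3/8 · 1/10 = 3/80; these sum to 3/20.
Hence P(r = 9 | data) = (3/80) / (3/20) = 1/4.

0.250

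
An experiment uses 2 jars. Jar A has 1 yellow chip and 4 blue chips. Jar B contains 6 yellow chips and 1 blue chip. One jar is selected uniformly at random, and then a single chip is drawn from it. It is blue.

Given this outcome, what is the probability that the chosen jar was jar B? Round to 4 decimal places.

0.1515

Compute the likelihood of this draw for each case: P(data | jar A) = (4/5) = 4/5; P(data | jar B) = (1/7) = 1/7.
Multiplying each by its prior: 1/2 · 4/5 = 2/5, 1/2 · 1/7 = 1/14; summing to 33/70.
So P(jar B | data) = (1/14) / (33/70) = 5/33.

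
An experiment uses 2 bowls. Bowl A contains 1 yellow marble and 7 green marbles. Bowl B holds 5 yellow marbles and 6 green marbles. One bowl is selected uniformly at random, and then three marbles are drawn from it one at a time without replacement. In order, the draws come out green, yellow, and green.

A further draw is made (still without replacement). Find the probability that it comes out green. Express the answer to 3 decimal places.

Under each hypothesis, the probability of the observed sequence is: P(data | bowl A) = (7/8)(1/7)(6/6) = 1/8; P(data | bowl B) = (6/11)(5/10)(5/9) = 5/33.
Weighting by the prior gives 1/2 · 1/8 = 1/16, 1/2 · 5/33 = 5/66; summing to 73/528.
Normalising, the posterior is P(bowl A | data) = 33/73, P(bowl B | data) = 40/73.
So P(green next | data) = Σ P(green next | H) P(H | data) = (1)(33/73) + (1/2)(40/73) = 53/73.

0.726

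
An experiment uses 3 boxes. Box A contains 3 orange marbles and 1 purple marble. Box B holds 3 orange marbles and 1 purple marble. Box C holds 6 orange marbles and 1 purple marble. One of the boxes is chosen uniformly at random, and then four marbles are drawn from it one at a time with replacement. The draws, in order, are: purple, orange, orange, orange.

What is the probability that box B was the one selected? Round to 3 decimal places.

0.351

Under each hypothesis, the probability of the observed sequence is: P(data | box A) = (1/4)(3/4)(3/4)(3/4) = 0.10547; P(data | box B) = (1/4)(3/4)(3/4)(3/4) = 0.10547; P(data | box C) = (1/7)(6/7)(6/7)(6/7) = 0.089963.
The prior-weighted likelihoods are 1/3 · 0.10547 = 0.035156, 1/3 · 0.10547 = 0.035156, 1/3 · 0.089963 = 0.029988; with total 0.1003.
So P(box B | data) = (0.035156) / (0.1003) = 0.35051.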